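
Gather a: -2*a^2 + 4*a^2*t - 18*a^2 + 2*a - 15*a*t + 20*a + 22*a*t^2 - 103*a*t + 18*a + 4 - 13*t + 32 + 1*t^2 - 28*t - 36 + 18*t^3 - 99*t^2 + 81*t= a^2*(4*t - 20) + a*(22*t^2 - 118*t + 40) + 18*t^3 - 98*t^2 + 40*t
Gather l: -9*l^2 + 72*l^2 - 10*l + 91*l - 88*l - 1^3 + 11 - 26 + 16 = 63*l^2 - 7*l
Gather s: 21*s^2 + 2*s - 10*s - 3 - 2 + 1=21*s^2 - 8*s - 4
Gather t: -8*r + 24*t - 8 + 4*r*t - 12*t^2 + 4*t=-8*r - 12*t^2 + t*(4*r + 28) - 8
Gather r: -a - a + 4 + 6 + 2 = 12 - 2*a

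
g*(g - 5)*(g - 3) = g^3 - 8*g^2 + 15*g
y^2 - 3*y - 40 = (y - 8)*(y + 5)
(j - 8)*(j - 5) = j^2 - 13*j + 40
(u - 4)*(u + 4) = u^2 - 16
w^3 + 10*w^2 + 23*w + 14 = (w + 1)*(w + 2)*(w + 7)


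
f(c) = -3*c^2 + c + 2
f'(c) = 1 - 6*c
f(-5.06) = -79.87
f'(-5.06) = 31.36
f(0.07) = 2.06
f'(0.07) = 0.58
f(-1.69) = -8.26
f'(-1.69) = 11.14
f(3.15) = -24.62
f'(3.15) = -17.90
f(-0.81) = -0.78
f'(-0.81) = 5.86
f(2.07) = -8.78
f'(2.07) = -11.42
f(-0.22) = 1.63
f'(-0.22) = 2.32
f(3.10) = -23.73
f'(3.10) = -17.60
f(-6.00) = -112.00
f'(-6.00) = 37.00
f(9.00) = -232.00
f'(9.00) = -53.00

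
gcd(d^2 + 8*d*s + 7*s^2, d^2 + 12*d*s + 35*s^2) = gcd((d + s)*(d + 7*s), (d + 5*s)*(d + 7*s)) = d + 7*s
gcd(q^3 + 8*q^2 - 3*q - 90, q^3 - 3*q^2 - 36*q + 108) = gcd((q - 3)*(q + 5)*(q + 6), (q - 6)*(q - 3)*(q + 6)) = q^2 + 3*q - 18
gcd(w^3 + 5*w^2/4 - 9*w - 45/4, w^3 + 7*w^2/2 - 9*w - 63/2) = w^2 - 9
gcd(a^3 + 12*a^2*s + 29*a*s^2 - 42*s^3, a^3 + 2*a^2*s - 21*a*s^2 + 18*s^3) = -a^2 - 5*a*s + 6*s^2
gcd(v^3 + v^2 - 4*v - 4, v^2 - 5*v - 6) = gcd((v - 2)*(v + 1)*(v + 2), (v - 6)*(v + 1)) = v + 1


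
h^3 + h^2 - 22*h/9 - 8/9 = (h - 4/3)*(h + 1/3)*(h + 2)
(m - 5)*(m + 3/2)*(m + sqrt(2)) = m^3 - 7*m^2/2 + sqrt(2)*m^2 - 15*m/2 - 7*sqrt(2)*m/2 - 15*sqrt(2)/2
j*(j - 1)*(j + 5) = j^3 + 4*j^2 - 5*j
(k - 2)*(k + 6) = k^2 + 4*k - 12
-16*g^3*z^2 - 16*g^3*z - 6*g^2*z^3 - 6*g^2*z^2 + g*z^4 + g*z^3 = z*(-8*g + z)*(2*g + z)*(g*z + g)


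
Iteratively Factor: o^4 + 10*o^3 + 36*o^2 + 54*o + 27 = (o + 3)*(o^3 + 7*o^2 + 15*o + 9) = (o + 3)^2*(o^2 + 4*o + 3) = (o + 3)^3*(o + 1)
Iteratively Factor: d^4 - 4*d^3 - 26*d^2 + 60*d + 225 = (d - 5)*(d^3 + d^2 - 21*d - 45) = (d - 5)^2*(d^2 + 6*d + 9) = (d - 5)^2*(d + 3)*(d + 3)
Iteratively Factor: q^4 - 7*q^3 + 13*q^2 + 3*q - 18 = (q - 2)*(q^3 - 5*q^2 + 3*q + 9) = (q - 2)*(q + 1)*(q^2 - 6*q + 9) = (q - 3)*(q - 2)*(q + 1)*(q - 3)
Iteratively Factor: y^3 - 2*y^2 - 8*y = (y - 4)*(y^2 + 2*y) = (y - 4)*(y + 2)*(y)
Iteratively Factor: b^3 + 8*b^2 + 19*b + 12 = (b + 1)*(b^2 + 7*b + 12) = (b + 1)*(b + 4)*(b + 3)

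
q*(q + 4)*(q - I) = q^3 + 4*q^2 - I*q^2 - 4*I*q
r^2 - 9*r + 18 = (r - 6)*(r - 3)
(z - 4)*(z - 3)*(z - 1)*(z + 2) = z^4 - 6*z^3 + 3*z^2 + 26*z - 24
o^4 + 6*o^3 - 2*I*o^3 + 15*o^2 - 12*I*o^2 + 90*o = o*(o + 6)*(o - 5*I)*(o + 3*I)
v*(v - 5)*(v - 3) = v^3 - 8*v^2 + 15*v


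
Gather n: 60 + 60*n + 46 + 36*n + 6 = 96*n + 112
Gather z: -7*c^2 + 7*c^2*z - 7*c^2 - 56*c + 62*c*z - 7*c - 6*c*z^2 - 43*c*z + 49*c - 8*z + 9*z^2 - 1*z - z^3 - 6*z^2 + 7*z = -14*c^2 - 14*c - z^3 + z^2*(3 - 6*c) + z*(7*c^2 + 19*c - 2)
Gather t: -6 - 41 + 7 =-40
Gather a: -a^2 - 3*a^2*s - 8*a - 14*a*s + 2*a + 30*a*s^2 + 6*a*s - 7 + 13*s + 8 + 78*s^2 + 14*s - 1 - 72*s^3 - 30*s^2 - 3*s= a^2*(-3*s - 1) + a*(30*s^2 - 8*s - 6) - 72*s^3 + 48*s^2 + 24*s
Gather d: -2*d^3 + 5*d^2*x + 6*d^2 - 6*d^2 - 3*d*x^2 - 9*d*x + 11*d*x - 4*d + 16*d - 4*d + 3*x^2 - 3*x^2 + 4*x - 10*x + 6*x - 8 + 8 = -2*d^3 + 5*d^2*x + d*(-3*x^2 + 2*x + 8)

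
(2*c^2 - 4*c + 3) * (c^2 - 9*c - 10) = 2*c^4 - 22*c^3 + 19*c^2 + 13*c - 30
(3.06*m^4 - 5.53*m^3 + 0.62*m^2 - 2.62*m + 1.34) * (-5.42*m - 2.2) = -16.5852*m^5 + 23.2406*m^4 + 8.8056*m^3 + 12.8364*m^2 - 1.4988*m - 2.948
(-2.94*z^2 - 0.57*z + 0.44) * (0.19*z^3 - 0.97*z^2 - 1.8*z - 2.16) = -0.5586*z^5 + 2.7435*z^4 + 5.9285*z^3 + 6.9496*z^2 + 0.4392*z - 0.9504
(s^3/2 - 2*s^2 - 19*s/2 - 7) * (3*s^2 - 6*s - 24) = 3*s^5/2 - 9*s^4 - 57*s^3/2 + 84*s^2 + 270*s + 168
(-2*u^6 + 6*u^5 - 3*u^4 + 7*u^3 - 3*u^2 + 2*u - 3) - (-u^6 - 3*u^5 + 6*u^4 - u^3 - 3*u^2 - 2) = -u^6 + 9*u^5 - 9*u^4 + 8*u^3 + 2*u - 1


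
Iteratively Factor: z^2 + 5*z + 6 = (z + 3)*(z + 2)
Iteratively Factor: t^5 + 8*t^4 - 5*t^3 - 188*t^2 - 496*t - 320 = (t + 1)*(t^4 + 7*t^3 - 12*t^2 - 176*t - 320) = (t + 1)*(t + 4)*(t^3 + 3*t^2 - 24*t - 80) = (t + 1)*(t + 4)^2*(t^2 - t - 20) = (t + 1)*(t + 4)^3*(t - 5)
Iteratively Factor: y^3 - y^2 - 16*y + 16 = (y + 4)*(y^2 - 5*y + 4) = (y - 4)*(y + 4)*(y - 1)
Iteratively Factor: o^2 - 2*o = (o - 2)*(o)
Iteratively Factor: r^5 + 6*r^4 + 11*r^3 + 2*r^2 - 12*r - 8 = (r + 2)*(r^4 + 4*r^3 + 3*r^2 - 4*r - 4) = (r + 2)^2*(r^3 + 2*r^2 - r - 2) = (r - 1)*(r + 2)^2*(r^2 + 3*r + 2) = (r - 1)*(r + 2)^3*(r + 1)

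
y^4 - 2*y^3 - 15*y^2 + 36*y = y*(y - 3)^2*(y + 4)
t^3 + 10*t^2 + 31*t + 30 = (t + 2)*(t + 3)*(t + 5)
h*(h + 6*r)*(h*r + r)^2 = h^4*r^2 + 6*h^3*r^3 + 2*h^3*r^2 + 12*h^2*r^3 + h^2*r^2 + 6*h*r^3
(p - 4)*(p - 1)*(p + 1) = p^3 - 4*p^2 - p + 4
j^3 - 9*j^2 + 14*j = j*(j - 7)*(j - 2)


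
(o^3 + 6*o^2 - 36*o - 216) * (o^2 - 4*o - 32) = o^5 + 2*o^4 - 92*o^3 - 264*o^2 + 2016*o + 6912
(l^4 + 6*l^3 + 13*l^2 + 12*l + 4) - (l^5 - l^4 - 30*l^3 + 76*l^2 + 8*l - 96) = -l^5 + 2*l^4 + 36*l^3 - 63*l^2 + 4*l + 100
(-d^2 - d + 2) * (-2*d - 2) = 2*d^3 + 4*d^2 - 2*d - 4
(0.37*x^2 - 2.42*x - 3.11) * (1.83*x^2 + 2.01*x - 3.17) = 0.6771*x^4 - 3.6849*x^3 - 11.7284*x^2 + 1.4203*x + 9.8587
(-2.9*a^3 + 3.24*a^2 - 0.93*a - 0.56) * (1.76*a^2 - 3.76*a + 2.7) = -5.104*a^5 + 16.6064*a^4 - 21.6492*a^3 + 11.2592*a^2 - 0.4054*a - 1.512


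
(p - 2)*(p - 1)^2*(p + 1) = p^4 - 3*p^3 + p^2 + 3*p - 2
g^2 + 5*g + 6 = (g + 2)*(g + 3)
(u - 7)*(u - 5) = u^2 - 12*u + 35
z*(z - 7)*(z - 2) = z^3 - 9*z^2 + 14*z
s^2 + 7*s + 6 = (s + 1)*(s + 6)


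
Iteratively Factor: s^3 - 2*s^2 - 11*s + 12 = (s - 4)*(s^2 + 2*s - 3) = (s - 4)*(s - 1)*(s + 3)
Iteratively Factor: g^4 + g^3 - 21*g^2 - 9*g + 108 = (g - 3)*(g^3 + 4*g^2 - 9*g - 36) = (g - 3)*(g + 4)*(g^2 - 9) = (g - 3)*(g + 3)*(g + 4)*(g - 3)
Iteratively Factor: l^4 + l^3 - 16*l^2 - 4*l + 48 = (l + 4)*(l^3 - 3*l^2 - 4*l + 12) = (l - 2)*(l + 4)*(l^2 - l - 6) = (l - 2)*(l + 2)*(l + 4)*(l - 3)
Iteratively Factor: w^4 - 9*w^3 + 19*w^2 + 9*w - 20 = (w - 4)*(w^3 - 5*w^2 - w + 5) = (w - 5)*(w - 4)*(w^2 - 1) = (w - 5)*(w - 4)*(w - 1)*(w + 1)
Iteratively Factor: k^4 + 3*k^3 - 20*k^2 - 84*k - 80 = (k + 2)*(k^3 + k^2 - 22*k - 40) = (k + 2)^2*(k^2 - k - 20) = (k - 5)*(k + 2)^2*(k + 4)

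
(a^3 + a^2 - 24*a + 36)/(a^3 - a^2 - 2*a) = (a^2 + 3*a - 18)/(a*(a + 1))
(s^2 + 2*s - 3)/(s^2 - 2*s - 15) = (s - 1)/(s - 5)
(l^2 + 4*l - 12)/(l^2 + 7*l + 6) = (l - 2)/(l + 1)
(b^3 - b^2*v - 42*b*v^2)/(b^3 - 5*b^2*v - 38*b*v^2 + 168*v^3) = b/(b - 4*v)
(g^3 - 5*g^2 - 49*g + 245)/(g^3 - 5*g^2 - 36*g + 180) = (g^2 - 49)/(g^2 - 36)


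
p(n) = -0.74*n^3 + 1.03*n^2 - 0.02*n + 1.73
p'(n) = -2.22*n^2 + 2.06*n - 0.02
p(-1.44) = 6.10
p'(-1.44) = -7.59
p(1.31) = 1.81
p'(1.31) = -1.13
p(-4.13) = 71.51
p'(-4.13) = -46.39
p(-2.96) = 30.01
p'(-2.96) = -25.57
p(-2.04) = 12.34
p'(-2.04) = -13.46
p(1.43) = 1.64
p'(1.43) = -1.61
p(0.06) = 1.73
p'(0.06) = 0.10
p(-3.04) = 32.10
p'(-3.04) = -26.80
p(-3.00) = 31.04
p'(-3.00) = -26.18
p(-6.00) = 198.77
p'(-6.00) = -92.30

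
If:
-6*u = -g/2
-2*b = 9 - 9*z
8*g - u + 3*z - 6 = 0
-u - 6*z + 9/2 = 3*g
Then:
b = -169/68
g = 10/17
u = 5/102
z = 137/306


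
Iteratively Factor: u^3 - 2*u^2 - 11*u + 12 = (u - 1)*(u^2 - u - 12) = (u - 4)*(u - 1)*(u + 3)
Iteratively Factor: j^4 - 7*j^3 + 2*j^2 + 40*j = (j)*(j^3 - 7*j^2 + 2*j + 40) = j*(j - 5)*(j^2 - 2*j - 8) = j*(j - 5)*(j - 4)*(j + 2)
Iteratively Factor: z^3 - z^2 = (z)*(z^2 - z) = z*(z - 1)*(z)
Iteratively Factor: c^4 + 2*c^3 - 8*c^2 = (c + 4)*(c^3 - 2*c^2) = c*(c + 4)*(c^2 - 2*c) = c*(c - 2)*(c + 4)*(c)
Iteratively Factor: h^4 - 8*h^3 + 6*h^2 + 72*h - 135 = (h - 3)*(h^3 - 5*h^2 - 9*h + 45) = (h - 3)^2*(h^2 - 2*h - 15) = (h - 3)^2*(h + 3)*(h - 5)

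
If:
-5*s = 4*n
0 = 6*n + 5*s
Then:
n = 0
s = 0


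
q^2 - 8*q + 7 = (q - 7)*(q - 1)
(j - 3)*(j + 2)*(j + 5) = j^3 + 4*j^2 - 11*j - 30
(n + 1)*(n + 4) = n^2 + 5*n + 4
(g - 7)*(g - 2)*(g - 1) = g^3 - 10*g^2 + 23*g - 14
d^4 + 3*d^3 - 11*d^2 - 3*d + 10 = (d - 2)*(d - 1)*(d + 1)*(d + 5)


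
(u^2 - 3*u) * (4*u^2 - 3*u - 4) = 4*u^4 - 15*u^3 + 5*u^2 + 12*u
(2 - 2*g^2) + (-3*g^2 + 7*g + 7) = -5*g^2 + 7*g + 9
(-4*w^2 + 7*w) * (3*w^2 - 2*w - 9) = -12*w^4 + 29*w^3 + 22*w^2 - 63*w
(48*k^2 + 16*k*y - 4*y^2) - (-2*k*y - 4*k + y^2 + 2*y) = 48*k^2 + 18*k*y + 4*k - 5*y^2 - 2*y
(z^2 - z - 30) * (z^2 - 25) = z^4 - z^3 - 55*z^2 + 25*z + 750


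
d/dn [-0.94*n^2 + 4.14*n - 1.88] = 4.14 - 1.88*n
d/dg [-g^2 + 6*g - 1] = 6 - 2*g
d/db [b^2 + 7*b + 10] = 2*b + 7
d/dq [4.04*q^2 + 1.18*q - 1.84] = 8.08*q + 1.18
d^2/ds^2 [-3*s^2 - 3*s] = -6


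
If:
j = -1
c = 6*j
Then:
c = -6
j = -1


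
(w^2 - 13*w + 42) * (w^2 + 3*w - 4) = w^4 - 10*w^3 - w^2 + 178*w - 168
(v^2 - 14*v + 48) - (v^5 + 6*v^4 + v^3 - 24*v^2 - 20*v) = -v^5 - 6*v^4 - v^3 + 25*v^2 + 6*v + 48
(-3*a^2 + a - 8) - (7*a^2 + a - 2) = -10*a^2 - 6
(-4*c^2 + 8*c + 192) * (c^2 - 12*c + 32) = -4*c^4 + 56*c^3 - 32*c^2 - 2048*c + 6144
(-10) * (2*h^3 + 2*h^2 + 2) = -20*h^3 - 20*h^2 - 20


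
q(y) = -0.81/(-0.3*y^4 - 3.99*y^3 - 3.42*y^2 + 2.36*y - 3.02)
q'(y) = -0.81*(1.2*y^3 + 11.97*y^2 + 6.84*y - 2.36)/(-0.3*y^4 - 3.99*y^3 - 3.42*y^2 + 2.36*y - 3.02)^2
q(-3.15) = -0.02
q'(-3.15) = -0.02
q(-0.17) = 0.23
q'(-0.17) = 0.21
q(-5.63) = -0.00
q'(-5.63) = -0.00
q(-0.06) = 0.26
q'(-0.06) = 0.22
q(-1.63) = 1.02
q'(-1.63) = -16.94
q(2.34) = 0.01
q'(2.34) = -0.01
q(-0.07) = 0.25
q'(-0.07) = 0.22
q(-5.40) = -0.00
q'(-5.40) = -0.00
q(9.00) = 0.00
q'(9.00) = -0.00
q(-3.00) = -0.02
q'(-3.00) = -0.02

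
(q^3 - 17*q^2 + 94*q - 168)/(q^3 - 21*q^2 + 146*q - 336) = (q - 4)/(q - 8)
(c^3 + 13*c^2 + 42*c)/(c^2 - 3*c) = (c^2 + 13*c + 42)/(c - 3)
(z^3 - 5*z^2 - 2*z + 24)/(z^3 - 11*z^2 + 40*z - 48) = (z + 2)/(z - 4)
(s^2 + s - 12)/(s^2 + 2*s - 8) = (s - 3)/(s - 2)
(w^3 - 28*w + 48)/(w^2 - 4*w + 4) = (w^2 + 2*w - 24)/(w - 2)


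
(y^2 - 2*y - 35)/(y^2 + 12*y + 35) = (y - 7)/(y + 7)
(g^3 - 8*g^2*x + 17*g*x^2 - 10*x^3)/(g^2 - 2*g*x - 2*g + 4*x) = (g^2 - 6*g*x + 5*x^2)/(g - 2)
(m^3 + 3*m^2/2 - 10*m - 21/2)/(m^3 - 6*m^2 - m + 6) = (2*m^2 + m - 21)/(2*(m^2 - 7*m + 6))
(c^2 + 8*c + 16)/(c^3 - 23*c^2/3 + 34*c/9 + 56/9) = 9*(c^2 + 8*c + 16)/(9*c^3 - 69*c^2 + 34*c + 56)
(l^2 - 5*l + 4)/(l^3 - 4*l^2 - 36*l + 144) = (l - 1)/(l^2 - 36)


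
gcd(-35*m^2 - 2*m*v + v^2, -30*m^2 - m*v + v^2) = 5*m + v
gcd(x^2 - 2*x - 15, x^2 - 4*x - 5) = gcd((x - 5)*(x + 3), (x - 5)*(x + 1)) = x - 5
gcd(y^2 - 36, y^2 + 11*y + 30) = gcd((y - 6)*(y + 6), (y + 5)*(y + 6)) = y + 6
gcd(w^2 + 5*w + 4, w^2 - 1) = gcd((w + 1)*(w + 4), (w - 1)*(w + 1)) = w + 1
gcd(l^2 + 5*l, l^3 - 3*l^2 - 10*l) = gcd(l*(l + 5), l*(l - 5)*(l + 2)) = l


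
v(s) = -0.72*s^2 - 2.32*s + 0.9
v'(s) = -1.44*s - 2.32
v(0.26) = 0.25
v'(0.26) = -2.69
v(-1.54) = 2.77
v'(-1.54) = -0.10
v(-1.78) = 2.75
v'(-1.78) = 0.24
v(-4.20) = -2.06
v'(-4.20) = 3.73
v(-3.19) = 0.97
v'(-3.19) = 2.27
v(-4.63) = -3.79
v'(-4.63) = 4.35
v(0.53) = -0.53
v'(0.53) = -3.08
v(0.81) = -1.45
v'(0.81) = -3.49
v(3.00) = -12.54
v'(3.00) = -6.64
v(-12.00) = -74.94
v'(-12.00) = 14.96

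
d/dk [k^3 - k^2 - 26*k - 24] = 3*k^2 - 2*k - 26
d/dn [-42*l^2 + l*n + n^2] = l + 2*n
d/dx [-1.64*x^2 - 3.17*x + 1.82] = -3.28*x - 3.17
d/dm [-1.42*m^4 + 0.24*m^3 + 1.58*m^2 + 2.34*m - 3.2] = -5.68*m^3 + 0.72*m^2 + 3.16*m + 2.34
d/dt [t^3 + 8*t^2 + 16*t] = 3*t^2 + 16*t + 16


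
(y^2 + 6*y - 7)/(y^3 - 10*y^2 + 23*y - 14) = (y + 7)/(y^2 - 9*y + 14)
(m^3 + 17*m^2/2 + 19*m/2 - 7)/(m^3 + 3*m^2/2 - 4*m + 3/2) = (m^2 + 9*m + 14)/(m^2 + 2*m - 3)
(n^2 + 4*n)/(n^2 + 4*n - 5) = n*(n + 4)/(n^2 + 4*n - 5)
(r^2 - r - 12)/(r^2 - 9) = (r - 4)/(r - 3)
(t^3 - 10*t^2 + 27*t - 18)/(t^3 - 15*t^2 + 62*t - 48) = (t - 3)/(t - 8)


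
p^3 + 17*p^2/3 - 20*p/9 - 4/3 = (p - 2/3)*(p + 1/3)*(p + 6)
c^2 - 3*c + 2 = (c - 2)*(c - 1)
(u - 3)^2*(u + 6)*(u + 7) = u^4 + 7*u^3 - 27*u^2 - 135*u + 378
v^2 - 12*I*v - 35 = (v - 7*I)*(v - 5*I)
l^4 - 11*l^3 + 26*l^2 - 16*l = l*(l - 8)*(l - 2)*(l - 1)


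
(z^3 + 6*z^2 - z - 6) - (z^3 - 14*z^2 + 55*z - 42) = 20*z^2 - 56*z + 36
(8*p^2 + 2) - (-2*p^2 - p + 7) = 10*p^2 + p - 5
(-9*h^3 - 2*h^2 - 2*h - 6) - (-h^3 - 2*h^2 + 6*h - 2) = -8*h^3 - 8*h - 4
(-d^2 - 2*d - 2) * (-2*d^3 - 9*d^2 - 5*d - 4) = 2*d^5 + 13*d^4 + 27*d^3 + 32*d^2 + 18*d + 8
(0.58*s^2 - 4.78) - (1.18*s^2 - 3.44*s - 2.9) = -0.6*s^2 + 3.44*s - 1.88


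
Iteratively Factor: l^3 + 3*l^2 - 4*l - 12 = (l + 2)*(l^2 + l - 6) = (l - 2)*(l + 2)*(l + 3)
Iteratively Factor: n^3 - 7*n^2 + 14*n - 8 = (n - 4)*(n^2 - 3*n + 2) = (n - 4)*(n - 2)*(n - 1)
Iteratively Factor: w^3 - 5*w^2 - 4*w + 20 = (w + 2)*(w^2 - 7*w + 10) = (w - 5)*(w + 2)*(w - 2)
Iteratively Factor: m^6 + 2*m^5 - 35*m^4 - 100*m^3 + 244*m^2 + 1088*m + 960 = (m + 4)*(m^5 - 2*m^4 - 27*m^3 + 8*m^2 + 212*m + 240) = (m + 2)*(m + 4)*(m^4 - 4*m^3 - 19*m^2 + 46*m + 120) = (m + 2)^2*(m + 4)*(m^3 - 6*m^2 - 7*m + 60) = (m - 4)*(m + 2)^2*(m + 4)*(m^2 - 2*m - 15) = (m - 5)*(m - 4)*(m + 2)^2*(m + 4)*(m + 3)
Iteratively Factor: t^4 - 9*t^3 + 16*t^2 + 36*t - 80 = (t - 2)*(t^3 - 7*t^2 + 2*t + 40) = (t - 5)*(t - 2)*(t^2 - 2*t - 8) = (t - 5)*(t - 2)*(t + 2)*(t - 4)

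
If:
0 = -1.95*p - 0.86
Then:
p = -0.44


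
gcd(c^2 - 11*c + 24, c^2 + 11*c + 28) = 1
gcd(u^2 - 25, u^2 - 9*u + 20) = u - 5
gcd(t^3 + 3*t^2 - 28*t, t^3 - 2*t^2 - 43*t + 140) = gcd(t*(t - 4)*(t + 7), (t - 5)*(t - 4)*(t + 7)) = t^2 + 3*t - 28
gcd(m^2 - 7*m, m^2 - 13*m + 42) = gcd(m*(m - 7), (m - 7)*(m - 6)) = m - 7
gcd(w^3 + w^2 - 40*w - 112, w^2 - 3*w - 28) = w^2 - 3*w - 28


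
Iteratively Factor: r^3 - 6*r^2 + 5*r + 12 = (r - 3)*(r^2 - 3*r - 4) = (r - 3)*(r + 1)*(r - 4)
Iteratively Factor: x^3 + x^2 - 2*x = (x + 2)*(x^2 - x) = (x - 1)*(x + 2)*(x)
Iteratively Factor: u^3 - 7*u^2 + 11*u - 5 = (u - 1)*(u^2 - 6*u + 5) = (u - 1)^2*(u - 5)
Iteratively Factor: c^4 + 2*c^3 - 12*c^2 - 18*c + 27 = (c + 3)*(c^3 - c^2 - 9*c + 9) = (c - 1)*(c + 3)*(c^2 - 9) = (c - 3)*(c - 1)*(c + 3)*(c + 3)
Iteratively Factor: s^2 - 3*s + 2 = (s - 1)*(s - 2)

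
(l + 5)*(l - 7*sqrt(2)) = l^2 - 7*sqrt(2)*l + 5*l - 35*sqrt(2)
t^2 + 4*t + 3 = (t + 1)*(t + 3)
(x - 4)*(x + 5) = x^2 + x - 20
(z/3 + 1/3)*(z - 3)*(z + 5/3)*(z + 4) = z^4/3 + 11*z^3/9 - 23*z^2/9 - 91*z/9 - 20/3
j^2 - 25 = (j - 5)*(j + 5)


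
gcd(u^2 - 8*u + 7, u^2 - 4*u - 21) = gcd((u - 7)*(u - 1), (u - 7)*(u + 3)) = u - 7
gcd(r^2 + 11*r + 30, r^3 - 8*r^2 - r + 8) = 1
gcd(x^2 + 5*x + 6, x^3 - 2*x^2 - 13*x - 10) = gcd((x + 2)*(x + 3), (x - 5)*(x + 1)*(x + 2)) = x + 2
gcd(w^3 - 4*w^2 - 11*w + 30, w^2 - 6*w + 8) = w - 2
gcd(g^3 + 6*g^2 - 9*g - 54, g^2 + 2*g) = 1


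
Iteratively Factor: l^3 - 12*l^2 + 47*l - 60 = (l - 3)*(l^2 - 9*l + 20) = (l - 5)*(l - 3)*(l - 4)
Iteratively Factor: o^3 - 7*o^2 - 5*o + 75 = (o + 3)*(o^2 - 10*o + 25) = (o - 5)*(o + 3)*(o - 5)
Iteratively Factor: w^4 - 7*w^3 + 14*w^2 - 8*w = (w - 4)*(w^3 - 3*w^2 + 2*w) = w*(w - 4)*(w^2 - 3*w + 2) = w*(w - 4)*(w - 1)*(w - 2)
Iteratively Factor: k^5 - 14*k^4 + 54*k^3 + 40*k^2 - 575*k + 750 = (k - 5)*(k^4 - 9*k^3 + 9*k^2 + 85*k - 150) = (k - 5)^2*(k^3 - 4*k^2 - 11*k + 30) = (k - 5)^2*(k + 3)*(k^2 - 7*k + 10) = (k - 5)^3*(k + 3)*(k - 2)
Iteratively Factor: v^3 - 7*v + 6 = (v - 2)*(v^2 + 2*v - 3) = (v - 2)*(v + 3)*(v - 1)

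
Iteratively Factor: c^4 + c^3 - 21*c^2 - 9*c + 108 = (c - 3)*(c^3 + 4*c^2 - 9*c - 36) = (c - 3)^2*(c^2 + 7*c + 12) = (c - 3)^2*(c + 4)*(c + 3)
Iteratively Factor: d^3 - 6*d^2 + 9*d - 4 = (d - 1)*(d^2 - 5*d + 4) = (d - 1)^2*(d - 4)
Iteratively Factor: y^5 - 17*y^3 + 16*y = (y + 4)*(y^4 - 4*y^3 - y^2 + 4*y) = (y - 1)*(y + 4)*(y^3 - 3*y^2 - 4*y) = y*(y - 1)*(y + 4)*(y^2 - 3*y - 4) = y*(y - 4)*(y - 1)*(y + 4)*(y + 1)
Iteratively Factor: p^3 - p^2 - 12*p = (p - 4)*(p^2 + 3*p) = p*(p - 4)*(p + 3)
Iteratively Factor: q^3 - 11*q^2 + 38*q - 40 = (q - 2)*(q^2 - 9*q + 20) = (q - 4)*(q - 2)*(q - 5)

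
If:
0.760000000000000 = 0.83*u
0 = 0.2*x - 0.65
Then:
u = 0.92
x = 3.25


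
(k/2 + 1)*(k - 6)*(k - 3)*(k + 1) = k^4/2 - 3*k^3 - 7*k^2/2 + 18*k + 18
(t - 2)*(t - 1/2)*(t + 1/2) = t^3 - 2*t^2 - t/4 + 1/2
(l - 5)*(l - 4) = l^2 - 9*l + 20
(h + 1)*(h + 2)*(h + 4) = h^3 + 7*h^2 + 14*h + 8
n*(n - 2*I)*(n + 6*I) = n^3 + 4*I*n^2 + 12*n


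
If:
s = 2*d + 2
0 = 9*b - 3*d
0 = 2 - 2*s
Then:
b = -1/6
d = -1/2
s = 1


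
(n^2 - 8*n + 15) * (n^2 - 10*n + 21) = n^4 - 18*n^3 + 116*n^2 - 318*n + 315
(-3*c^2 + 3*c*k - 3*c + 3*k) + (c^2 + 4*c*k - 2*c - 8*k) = -2*c^2 + 7*c*k - 5*c - 5*k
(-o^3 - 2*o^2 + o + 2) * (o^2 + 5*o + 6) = -o^5 - 7*o^4 - 15*o^3 - 5*o^2 + 16*o + 12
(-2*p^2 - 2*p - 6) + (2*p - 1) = -2*p^2 - 7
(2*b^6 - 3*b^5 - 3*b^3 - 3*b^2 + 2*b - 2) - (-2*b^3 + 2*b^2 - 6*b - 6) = 2*b^6 - 3*b^5 - b^3 - 5*b^2 + 8*b + 4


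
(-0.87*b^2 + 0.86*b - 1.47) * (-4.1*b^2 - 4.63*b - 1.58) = 3.567*b^4 + 0.5021*b^3 + 3.4198*b^2 + 5.4473*b + 2.3226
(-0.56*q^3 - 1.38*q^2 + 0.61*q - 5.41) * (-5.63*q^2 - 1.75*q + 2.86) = 3.1528*q^5 + 8.7494*q^4 - 2.6209*q^3 + 25.444*q^2 + 11.2121*q - 15.4726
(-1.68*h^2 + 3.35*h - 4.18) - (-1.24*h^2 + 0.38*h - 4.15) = -0.44*h^2 + 2.97*h - 0.0299999999999994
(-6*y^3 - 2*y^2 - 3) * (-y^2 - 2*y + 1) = 6*y^5 + 14*y^4 - 2*y^3 + y^2 + 6*y - 3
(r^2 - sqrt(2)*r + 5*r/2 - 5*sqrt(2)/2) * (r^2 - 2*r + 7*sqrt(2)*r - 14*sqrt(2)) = r^4 + r^3/2 + 6*sqrt(2)*r^3 - 19*r^2 + 3*sqrt(2)*r^2 - 30*sqrt(2)*r - 7*r + 70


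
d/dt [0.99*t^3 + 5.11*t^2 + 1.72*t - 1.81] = 2.97*t^2 + 10.22*t + 1.72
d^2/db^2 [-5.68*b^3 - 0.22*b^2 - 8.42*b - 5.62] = -34.08*b - 0.44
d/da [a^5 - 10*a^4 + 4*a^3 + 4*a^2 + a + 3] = 5*a^4 - 40*a^3 + 12*a^2 + 8*a + 1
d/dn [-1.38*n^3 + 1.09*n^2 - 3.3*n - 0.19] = -4.14*n^2 + 2.18*n - 3.3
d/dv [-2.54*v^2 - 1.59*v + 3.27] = -5.08*v - 1.59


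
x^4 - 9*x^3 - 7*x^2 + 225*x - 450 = (x - 6)*(x - 5)*(x - 3)*(x + 5)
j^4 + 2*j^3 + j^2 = j^2*(j + 1)^2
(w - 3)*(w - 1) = w^2 - 4*w + 3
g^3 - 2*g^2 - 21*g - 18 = (g - 6)*(g + 1)*(g + 3)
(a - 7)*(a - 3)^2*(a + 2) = a^4 - 11*a^3 + 25*a^2 + 39*a - 126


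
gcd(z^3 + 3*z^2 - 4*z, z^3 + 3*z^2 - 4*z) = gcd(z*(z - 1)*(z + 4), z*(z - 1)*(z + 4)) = z^3 + 3*z^2 - 4*z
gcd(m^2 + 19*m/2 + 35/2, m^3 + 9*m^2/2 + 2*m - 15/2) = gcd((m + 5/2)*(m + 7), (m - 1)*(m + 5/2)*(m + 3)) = m + 5/2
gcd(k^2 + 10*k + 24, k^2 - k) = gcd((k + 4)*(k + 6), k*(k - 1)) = 1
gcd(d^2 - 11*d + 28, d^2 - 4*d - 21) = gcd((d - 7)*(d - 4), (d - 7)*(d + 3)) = d - 7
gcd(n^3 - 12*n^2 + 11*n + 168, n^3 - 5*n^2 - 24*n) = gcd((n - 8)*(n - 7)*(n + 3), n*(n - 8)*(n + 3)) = n^2 - 5*n - 24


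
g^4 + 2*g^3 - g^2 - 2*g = g*(g - 1)*(g + 1)*(g + 2)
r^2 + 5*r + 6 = (r + 2)*(r + 3)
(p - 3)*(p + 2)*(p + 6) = p^3 + 5*p^2 - 12*p - 36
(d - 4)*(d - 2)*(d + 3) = d^3 - 3*d^2 - 10*d + 24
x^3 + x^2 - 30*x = x*(x - 5)*(x + 6)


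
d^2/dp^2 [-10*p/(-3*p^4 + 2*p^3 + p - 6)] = (20*p*(-12*p^3 + 6*p^2 + 1)^2 + 20*(-12*p^3 + p^2*(6 - 18*p) + 6*p^2 + 1)*(3*p^4 - 2*p^3 - p + 6))/(3*p^4 - 2*p^3 - p + 6)^3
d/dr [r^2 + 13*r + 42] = 2*r + 13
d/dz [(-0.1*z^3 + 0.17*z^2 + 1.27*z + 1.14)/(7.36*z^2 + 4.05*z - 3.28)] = (-0.736*z^4 - 0.81*z^3 - 7.6747*z^2 - 17.896*z - 8.7826)/(54.1696*z^4 + 59.616*z^3 - 31.8791*z^2 - 26.568*z + 10.7584)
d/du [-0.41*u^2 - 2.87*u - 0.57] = -0.82*u - 2.87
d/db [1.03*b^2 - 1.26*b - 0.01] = 2.06*b - 1.26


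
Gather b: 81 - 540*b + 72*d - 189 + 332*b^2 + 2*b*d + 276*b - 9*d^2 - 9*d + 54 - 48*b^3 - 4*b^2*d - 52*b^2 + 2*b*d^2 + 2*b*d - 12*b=-48*b^3 + b^2*(280 - 4*d) + b*(2*d^2 + 4*d - 276) - 9*d^2 + 63*d - 54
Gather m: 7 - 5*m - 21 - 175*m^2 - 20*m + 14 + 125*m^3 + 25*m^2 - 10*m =125*m^3 - 150*m^2 - 35*m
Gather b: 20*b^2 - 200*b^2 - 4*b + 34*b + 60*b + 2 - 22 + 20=-180*b^2 + 90*b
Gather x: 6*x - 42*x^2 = -42*x^2 + 6*x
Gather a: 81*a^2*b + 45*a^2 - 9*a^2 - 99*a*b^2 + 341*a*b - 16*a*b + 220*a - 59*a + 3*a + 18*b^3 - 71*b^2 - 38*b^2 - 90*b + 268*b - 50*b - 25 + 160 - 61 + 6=a^2*(81*b + 36) + a*(-99*b^2 + 325*b + 164) + 18*b^3 - 109*b^2 + 128*b + 80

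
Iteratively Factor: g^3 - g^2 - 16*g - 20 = (g + 2)*(g^2 - 3*g - 10) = (g + 2)^2*(g - 5)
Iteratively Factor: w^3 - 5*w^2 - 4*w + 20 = (w - 2)*(w^2 - 3*w - 10) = (w - 2)*(w + 2)*(w - 5)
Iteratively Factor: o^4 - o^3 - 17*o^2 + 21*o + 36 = (o + 4)*(o^3 - 5*o^2 + 3*o + 9) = (o - 3)*(o + 4)*(o^2 - 2*o - 3) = (o - 3)^2*(o + 4)*(o + 1)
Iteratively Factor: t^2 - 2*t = (t - 2)*(t)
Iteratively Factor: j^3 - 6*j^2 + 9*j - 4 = (j - 1)*(j^2 - 5*j + 4) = (j - 1)^2*(j - 4)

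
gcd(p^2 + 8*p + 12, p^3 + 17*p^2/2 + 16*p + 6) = p^2 + 8*p + 12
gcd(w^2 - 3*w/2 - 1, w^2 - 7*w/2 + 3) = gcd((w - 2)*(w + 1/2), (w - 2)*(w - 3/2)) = w - 2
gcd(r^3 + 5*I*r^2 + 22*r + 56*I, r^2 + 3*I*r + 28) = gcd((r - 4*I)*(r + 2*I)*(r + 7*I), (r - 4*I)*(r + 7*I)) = r^2 + 3*I*r + 28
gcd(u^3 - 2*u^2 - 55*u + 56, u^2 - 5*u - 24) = u - 8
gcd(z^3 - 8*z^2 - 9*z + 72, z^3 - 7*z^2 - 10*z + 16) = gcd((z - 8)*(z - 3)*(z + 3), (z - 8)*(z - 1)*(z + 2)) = z - 8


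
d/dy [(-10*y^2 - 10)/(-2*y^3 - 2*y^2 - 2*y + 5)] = 20*(-y^4 - 2*y^2 - 7*y - 1)/(4*y^6 + 8*y^5 + 12*y^4 - 12*y^3 - 16*y^2 - 20*y + 25)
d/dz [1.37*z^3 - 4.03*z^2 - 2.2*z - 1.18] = 4.11*z^2 - 8.06*z - 2.2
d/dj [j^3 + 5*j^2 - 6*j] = 3*j^2 + 10*j - 6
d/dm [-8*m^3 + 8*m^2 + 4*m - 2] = -24*m^2 + 16*m + 4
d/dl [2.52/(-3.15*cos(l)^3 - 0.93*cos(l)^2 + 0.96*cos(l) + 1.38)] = (-23.814*cos(l)^2 - 4.6872*cos(l) + 2.4192)*sin(l)/(3.15*cos(l)^3 + 0.93*cos(l)^2 - 0.96*cos(l) - 1.38)^2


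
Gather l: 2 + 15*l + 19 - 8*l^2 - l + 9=-8*l^2 + 14*l + 30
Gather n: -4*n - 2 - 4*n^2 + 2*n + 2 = -4*n^2 - 2*n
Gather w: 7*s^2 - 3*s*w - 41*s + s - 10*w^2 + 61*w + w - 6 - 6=7*s^2 - 40*s - 10*w^2 + w*(62 - 3*s) - 12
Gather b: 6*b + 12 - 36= 6*b - 24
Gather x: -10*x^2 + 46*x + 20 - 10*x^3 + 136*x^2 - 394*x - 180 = -10*x^3 + 126*x^2 - 348*x - 160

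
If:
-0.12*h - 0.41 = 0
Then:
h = -3.42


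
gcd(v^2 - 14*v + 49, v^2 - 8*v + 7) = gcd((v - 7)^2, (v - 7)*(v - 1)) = v - 7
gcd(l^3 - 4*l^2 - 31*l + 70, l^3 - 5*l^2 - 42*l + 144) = 1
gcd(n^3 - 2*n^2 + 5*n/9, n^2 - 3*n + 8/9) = n - 1/3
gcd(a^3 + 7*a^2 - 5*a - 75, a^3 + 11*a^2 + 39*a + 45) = a + 5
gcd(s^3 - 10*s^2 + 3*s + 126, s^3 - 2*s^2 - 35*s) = s - 7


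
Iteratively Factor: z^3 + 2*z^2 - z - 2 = (z - 1)*(z^2 + 3*z + 2) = (z - 1)*(z + 1)*(z + 2)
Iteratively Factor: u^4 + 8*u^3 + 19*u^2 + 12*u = (u)*(u^3 + 8*u^2 + 19*u + 12) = u*(u + 4)*(u^2 + 4*u + 3) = u*(u + 1)*(u + 4)*(u + 3)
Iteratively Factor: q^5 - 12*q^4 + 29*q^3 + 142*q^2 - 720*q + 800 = (q + 4)*(q^4 - 16*q^3 + 93*q^2 - 230*q + 200) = (q - 5)*(q + 4)*(q^3 - 11*q^2 + 38*q - 40) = (q - 5)*(q - 2)*(q + 4)*(q^2 - 9*q + 20) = (q - 5)^2*(q - 2)*(q + 4)*(q - 4)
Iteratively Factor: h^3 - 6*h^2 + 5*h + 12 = (h + 1)*(h^2 - 7*h + 12) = (h - 4)*(h + 1)*(h - 3)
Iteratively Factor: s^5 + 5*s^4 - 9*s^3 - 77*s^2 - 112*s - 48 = (s + 1)*(s^4 + 4*s^3 - 13*s^2 - 64*s - 48) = (s + 1)*(s + 4)*(s^3 - 13*s - 12) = (s + 1)*(s + 3)*(s + 4)*(s^2 - 3*s - 4) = (s - 4)*(s + 1)*(s + 3)*(s + 4)*(s + 1)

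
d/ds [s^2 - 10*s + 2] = 2*s - 10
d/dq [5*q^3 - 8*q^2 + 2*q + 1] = 15*q^2 - 16*q + 2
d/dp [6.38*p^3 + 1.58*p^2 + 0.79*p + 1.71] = 19.14*p^2 + 3.16*p + 0.79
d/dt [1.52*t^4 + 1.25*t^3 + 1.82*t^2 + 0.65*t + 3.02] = 6.08*t^3 + 3.75*t^2 + 3.64*t + 0.65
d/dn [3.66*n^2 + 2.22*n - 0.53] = 7.32*n + 2.22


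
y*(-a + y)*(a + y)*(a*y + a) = -a^3*y^2 - a^3*y + a*y^4 + a*y^3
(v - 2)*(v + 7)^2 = v^3 + 12*v^2 + 21*v - 98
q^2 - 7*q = q*(q - 7)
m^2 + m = m*(m + 1)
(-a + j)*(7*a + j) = -7*a^2 + 6*a*j + j^2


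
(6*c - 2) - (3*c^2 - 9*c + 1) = -3*c^2 + 15*c - 3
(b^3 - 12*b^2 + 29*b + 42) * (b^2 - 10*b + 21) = b^5 - 22*b^4 + 170*b^3 - 500*b^2 + 189*b + 882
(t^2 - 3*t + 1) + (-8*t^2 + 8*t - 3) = -7*t^2 + 5*t - 2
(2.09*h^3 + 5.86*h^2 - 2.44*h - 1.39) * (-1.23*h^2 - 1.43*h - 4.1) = -2.5707*h^5 - 10.1965*h^4 - 13.9476*h^3 - 18.8271*h^2 + 11.9917*h + 5.699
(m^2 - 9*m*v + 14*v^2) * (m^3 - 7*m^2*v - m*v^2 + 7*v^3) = m^5 - 16*m^4*v + 76*m^3*v^2 - 82*m^2*v^3 - 77*m*v^4 + 98*v^5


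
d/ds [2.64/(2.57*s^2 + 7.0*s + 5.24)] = (-13.5696*s - 18.48)/(2.57*s^2 + 7.0*s + 5.24)^2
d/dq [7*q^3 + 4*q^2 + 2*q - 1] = 21*q^2 + 8*q + 2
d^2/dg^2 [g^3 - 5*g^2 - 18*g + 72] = 6*g - 10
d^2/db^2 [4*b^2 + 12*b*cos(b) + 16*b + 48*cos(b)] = -12*b*cos(b) - 24*sin(b) - 48*cos(b) + 8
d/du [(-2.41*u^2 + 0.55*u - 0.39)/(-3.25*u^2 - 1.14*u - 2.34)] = (4.5349*u^2 + 8.7438*u - 1.7316)/(10.5625*u^4 + 7.41*u^3 + 16.5096*u^2 + 5.3352*u + 5.4756)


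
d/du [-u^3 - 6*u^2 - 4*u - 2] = -3*u^2 - 12*u - 4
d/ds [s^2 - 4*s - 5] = 2*s - 4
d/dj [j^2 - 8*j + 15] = 2*j - 8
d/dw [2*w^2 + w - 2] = 4*w + 1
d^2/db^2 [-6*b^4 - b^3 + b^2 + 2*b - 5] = -72*b^2 - 6*b + 2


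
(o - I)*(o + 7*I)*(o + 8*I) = o^3 + 14*I*o^2 - 41*o + 56*I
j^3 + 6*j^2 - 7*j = j*(j - 1)*(j + 7)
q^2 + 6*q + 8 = (q + 2)*(q + 4)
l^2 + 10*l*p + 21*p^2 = (l + 3*p)*(l + 7*p)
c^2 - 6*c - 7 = (c - 7)*(c + 1)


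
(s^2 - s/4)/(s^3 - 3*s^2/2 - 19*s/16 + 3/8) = 4*s/(4*s^2 - 5*s - 6)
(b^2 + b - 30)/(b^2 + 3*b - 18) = (b - 5)/(b - 3)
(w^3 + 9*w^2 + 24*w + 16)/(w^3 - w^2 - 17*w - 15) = (w^2 + 8*w + 16)/(w^2 - 2*w - 15)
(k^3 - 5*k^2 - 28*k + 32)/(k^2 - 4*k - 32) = k - 1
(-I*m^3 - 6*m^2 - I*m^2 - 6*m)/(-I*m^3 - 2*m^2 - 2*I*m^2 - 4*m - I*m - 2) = m*(m - 6*I)/(m^2 + m*(1 - 2*I) - 2*I)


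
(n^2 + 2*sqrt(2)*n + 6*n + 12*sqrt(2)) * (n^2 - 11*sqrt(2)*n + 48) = n^4 - 9*sqrt(2)*n^3 + 6*n^3 - 54*sqrt(2)*n^2 + 4*n^2 + 24*n + 96*sqrt(2)*n + 576*sqrt(2)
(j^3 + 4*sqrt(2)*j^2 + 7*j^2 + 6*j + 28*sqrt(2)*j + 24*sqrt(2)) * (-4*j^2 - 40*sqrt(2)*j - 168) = -4*j^5 - 56*sqrt(2)*j^4 - 28*j^4 - 392*sqrt(2)*j^3 - 512*j^3 - 3416*j^2 - 1008*sqrt(2)*j^2 - 4704*sqrt(2)*j - 2928*j - 4032*sqrt(2)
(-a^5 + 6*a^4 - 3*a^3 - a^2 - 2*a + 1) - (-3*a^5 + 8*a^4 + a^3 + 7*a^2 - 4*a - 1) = 2*a^5 - 2*a^4 - 4*a^3 - 8*a^2 + 2*a + 2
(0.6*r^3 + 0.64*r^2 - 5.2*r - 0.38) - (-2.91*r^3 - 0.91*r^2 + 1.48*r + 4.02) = 3.51*r^3 + 1.55*r^2 - 6.68*r - 4.4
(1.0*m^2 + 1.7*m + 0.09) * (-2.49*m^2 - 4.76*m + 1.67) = -2.49*m^4 - 8.993*m^3 - 6.6461*m^2 + 2.4106*m + 0.1503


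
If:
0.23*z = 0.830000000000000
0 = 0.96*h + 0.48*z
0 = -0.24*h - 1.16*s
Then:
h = -1.80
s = 0.37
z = 3.61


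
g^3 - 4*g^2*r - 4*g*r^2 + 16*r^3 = (g - 4*r)*(g - 2*r)*(g + 2*r)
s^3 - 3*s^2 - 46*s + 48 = (s - 8)*(s - 1)*(s + 6)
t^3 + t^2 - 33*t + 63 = (t - 3)^2*(t + 7)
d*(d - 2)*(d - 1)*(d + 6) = d^4 + 3*d^3 - 16*d^2 + 12*d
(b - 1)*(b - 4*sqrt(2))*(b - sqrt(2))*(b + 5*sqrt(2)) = b^4 - b^3 - 42*b^2 + 42*b + 40*sqrt(2)*b - 40*sqrt(2)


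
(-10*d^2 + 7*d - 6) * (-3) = 30*d^2 - 21*d + 18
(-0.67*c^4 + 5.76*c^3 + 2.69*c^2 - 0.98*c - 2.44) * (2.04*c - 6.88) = -1.3668*c^5 + 16.36*c^4 - 34.1412*c^3 - 20.5064*c^2 + 1.7648*c + 16.7872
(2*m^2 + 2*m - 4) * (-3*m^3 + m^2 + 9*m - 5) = -6*m^5 - 4*m^4 + 32*m^3 + 4*m^2 - 46*m + 20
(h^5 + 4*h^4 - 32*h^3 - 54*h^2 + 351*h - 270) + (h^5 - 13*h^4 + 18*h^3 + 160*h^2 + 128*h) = 2*h^5 - 9*h^4 - 14*h^3 + 106*h^2 + 479*h - 270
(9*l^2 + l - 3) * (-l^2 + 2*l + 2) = -9*l^4 + 17*l^3 + 23*l^2 - 4*l - 6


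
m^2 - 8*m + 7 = (m - 7)*(m - 1)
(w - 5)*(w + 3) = w^2 - 2*w - 15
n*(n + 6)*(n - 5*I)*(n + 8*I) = n^4 + 6*n^3 + 3*I*n^3 + 40*n^2 + 18*I*n^2 + 240*n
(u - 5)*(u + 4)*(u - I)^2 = u^4 - u^3 - 2*I*u^3 - 21*u^2 + 2*I*u^2 + u + 40*I*u + 20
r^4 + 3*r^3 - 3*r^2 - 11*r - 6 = (r - 2)*(r + 1)^2*(r + 3)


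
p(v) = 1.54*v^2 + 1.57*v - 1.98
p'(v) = 3.08*v + 1.57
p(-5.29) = 32.81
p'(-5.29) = -14.72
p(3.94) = 28.11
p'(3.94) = 13.71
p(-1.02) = -1.98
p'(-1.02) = -1.57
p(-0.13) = -2.16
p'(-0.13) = 1.17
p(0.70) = -0.13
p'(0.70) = 3.73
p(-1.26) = -1.51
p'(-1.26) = -2.31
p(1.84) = 6.12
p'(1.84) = 7.24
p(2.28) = 9.61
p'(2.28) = 8.59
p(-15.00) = 320.97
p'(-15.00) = -44.63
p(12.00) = 238.62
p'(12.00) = 38.53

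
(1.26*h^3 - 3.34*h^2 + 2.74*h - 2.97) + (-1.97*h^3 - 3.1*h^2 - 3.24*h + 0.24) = -0.71*h^3 - 6.44*h^2 - 0.5*h - 2.73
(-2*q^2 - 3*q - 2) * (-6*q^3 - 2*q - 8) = 12*q^5 + 18*q^4 + 16*q^3 + 22*q^2 + 28*q + 16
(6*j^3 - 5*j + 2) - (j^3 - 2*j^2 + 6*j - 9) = 5*j^3 + 2*j^2 - 11*j + 11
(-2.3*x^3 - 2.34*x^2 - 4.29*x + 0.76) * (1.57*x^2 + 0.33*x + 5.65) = -3.611*x^5 - 4.4328*x^4 - 20.5025*x^3 - 13.4435*x^2 - 23.9877*x + 4.294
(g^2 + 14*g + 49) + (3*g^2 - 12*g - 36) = 4*g^2 + 2*g + 13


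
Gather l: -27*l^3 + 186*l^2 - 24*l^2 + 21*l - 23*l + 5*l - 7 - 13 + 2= -27*l^3 + 162*l^2 + 3*l - 18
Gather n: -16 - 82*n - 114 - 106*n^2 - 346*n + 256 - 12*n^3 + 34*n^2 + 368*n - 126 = -12*n^3 - 72*n^2 - 60*n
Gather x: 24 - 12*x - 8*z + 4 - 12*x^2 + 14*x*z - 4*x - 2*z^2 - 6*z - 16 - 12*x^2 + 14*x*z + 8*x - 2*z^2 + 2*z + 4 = -24*x^2 + x*(28*z - 8) - 4*z^2 - 12*z + 16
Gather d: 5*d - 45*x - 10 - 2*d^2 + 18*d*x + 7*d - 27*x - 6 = -2*d^2 + d*(18*x + 12) - 72*x - 16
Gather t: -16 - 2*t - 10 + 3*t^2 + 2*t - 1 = 3*t^2 - 27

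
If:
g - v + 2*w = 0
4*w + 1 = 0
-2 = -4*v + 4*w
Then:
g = 3/4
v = 1/4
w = -1/4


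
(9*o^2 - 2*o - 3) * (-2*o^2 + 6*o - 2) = -18*o^4 + 58*o^3 - 24*o^2 - 14*o + 6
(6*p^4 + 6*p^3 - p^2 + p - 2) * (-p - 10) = -6*p^5 - 66*p^4 - 59*p^3 + 9*p^2 - 8*p + 20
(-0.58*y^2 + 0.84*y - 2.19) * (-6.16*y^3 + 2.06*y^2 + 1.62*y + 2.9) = 3.5728*y^5 - 6.3692*y^4 + 14.2812*y^3 - 4.8326*y^2 - 1.1118*y - 6.351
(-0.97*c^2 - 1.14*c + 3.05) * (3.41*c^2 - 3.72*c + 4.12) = -3.3077*c^4 - 0.279*c^3 + 10.6449*c^2 - 16.0428*c + 12.566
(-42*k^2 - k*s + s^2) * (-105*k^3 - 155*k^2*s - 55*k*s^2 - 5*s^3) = 4410*k^5 + 6615*k^4*s + 2360*k^3*s^2 + 110*k^2*s^3 - 50*k*s^4 - 5*s^5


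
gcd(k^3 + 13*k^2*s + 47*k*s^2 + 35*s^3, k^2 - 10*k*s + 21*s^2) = 1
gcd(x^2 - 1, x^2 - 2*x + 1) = x - 1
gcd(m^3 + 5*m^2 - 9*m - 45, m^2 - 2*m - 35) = m + 5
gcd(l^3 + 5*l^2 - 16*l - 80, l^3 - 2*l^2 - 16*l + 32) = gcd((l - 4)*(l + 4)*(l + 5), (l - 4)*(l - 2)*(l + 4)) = l^2 - 16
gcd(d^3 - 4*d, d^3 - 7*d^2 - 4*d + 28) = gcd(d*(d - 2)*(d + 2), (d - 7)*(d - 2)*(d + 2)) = d^2 - 4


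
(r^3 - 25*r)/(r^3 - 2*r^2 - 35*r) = (r - 5)/(r - 7)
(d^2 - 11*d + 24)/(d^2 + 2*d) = (d^2 - 11*d + 24)/(d*(d + 2))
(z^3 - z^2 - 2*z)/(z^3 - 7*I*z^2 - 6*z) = (-z^2 + z + 2)/(-z^2 + 7*I*z + 6)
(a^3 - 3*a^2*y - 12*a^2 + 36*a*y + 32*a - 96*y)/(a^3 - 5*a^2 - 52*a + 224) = (a - 3*y)/(a + 7)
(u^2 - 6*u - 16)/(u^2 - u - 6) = (u - 8)/(u - 3)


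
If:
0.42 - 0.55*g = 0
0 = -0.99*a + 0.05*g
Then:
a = 0.04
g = 0.76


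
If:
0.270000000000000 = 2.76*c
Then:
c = 0.10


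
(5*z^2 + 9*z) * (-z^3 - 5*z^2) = -5*z^5 - 34*z^4 - 45*z^3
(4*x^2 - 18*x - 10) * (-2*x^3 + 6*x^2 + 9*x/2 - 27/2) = -8*x^5 + 60*x^4 - 70*x^3 - 195*x^2 + 198*x + 135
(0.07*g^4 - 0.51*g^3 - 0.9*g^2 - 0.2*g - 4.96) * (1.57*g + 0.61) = 0.1099*g^5 - 0.758*g^4 - 1.7241*g^3 - 0.863*g^2 - 7.9092*g - 3.0256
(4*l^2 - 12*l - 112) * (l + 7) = 4*l^3 + 16*l^2 - 196*l - 784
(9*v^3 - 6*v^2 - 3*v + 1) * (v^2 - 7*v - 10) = 9*v^5 - 69*v^4 - 51*v^3 + 82*v^2 + 23*v - 10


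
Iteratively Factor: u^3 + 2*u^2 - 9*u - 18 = (u + 3)*(u^2 - u - 6) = (u + 2)*(u + 3)*(u - 3)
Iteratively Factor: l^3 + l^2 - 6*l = (l + 3)*(l^2 - 2*l) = (l - 2)*(l + 3)*(l)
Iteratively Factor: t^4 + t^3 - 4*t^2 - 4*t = (t + 1)*(t^3 - 4*t) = t*(t + 1)*(t^2 - 4) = t*(t - 2)*(t + 1)*(t + 2)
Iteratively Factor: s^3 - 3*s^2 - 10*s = (s)*(s^2 - 3*s - 10) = s*(s - 5)*(s + 2)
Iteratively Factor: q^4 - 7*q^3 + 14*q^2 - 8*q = (q - 1)*(q^3 - 6*q^2 + 8*q) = q*(q - 1)*(q^2 - 6*q + 8) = q*(q - 4)*(q - 1)*(q - 2)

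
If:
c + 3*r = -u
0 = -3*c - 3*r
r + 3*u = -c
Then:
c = 0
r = 0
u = 0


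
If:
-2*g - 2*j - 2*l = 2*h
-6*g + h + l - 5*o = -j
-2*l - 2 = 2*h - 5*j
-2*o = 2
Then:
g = 5/7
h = -l - 39/49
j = 4/49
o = -1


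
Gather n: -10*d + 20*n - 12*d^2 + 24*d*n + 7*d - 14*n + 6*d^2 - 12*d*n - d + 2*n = -6*d^2 - 4*d + n*(12*d + 8)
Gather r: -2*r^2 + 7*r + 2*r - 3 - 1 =-2*r^2 + 9*r - 4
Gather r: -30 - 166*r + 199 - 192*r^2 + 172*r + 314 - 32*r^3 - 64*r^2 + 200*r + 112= -32*r^3 - 256*r^2 + 206*r + 595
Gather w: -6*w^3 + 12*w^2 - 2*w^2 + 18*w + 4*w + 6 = -6*w^3 + 10*w^2 + 22*w + 6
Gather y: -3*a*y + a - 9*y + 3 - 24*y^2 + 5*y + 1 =a - 24*y^2 + y*(-3*a - 4) + 4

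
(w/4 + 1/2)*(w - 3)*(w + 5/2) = w^3/4 + 3*w^2/8 - 17*w/8 - 15/4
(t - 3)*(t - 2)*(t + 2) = t^3 - 3*t^2 - 4*t + 12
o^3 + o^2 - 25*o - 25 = (o - 5)*(o + 1)*(o + 5)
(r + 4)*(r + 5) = r^2 + 9*r + 20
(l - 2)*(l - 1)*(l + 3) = l^3 - 7*l + 6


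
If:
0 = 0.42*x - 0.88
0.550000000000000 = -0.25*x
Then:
No Solution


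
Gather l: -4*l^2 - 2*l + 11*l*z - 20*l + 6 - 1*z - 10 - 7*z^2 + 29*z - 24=-4*l^2 + l*(11*z - 22) - 7*z^2 + 28*z - 28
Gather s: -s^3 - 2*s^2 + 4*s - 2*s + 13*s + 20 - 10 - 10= -s^3 - 2*s^2 + 15*s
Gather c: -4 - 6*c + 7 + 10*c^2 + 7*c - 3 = 10*c^2 + c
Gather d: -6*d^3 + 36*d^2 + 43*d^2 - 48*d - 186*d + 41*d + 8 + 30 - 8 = -6*d^3 + 79*d^2 - 193*d + 30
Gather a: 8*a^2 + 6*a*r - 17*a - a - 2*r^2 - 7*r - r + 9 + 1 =8*a^2 + a*(6*r - 18) - 2*r^2 - 8*r + 10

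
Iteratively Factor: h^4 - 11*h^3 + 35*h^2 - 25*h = (h - 1)*(h^3 - 10*h^2 + 25*h) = (h - 5)*(h - 1)*(h^2 - 5*h) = (h - 5)^2*(h - 1)*(h)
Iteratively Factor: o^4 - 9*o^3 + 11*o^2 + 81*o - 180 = (o + 3)*(o^3 - 12*o^2 + 47*o - 60) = (o - 5)*(o + 3)*(o^2 - 7*o + 12) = (o - 5)*(o - 3)*(o + 3)*(o - 4)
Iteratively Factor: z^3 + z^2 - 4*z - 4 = (z - 2)*(z^2 + 3*z + 2) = (z - 2)*(z + 1)*(z + 2)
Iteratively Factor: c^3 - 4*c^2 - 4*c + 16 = (c - 2)*(c^2 - 2*c - 8) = (c - 4)*(c - 2)*(c + 2)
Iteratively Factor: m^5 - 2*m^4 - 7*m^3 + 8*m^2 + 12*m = (m - 3)*(m^4 + m^3 - 4*m^2 - 4*m) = (m - 3)*(m + 2)*(m^3 - m^2 - 2*m) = (m - 3)*(m - 2)*(m + 2)*(m^2 + m) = (m - 3)*(m - 2)*(m + 1)*(m + 2)*(m)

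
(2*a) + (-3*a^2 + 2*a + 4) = -3*a^2 + 4*a + 4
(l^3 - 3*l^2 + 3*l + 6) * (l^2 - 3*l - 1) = l^5 - 6*l^4 + 11*l^3 - 21*l - 6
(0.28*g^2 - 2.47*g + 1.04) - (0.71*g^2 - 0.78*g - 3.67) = -0.43*g^2 - 1.69*g + 4.71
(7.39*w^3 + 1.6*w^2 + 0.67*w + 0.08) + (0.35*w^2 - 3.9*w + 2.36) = 7.39*w^3 + 1.95*w^2 - 3.23*w + 2.44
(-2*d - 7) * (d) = -2*d^2 - 7*d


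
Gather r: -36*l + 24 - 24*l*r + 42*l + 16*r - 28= 6*l + r*(16 - 24*l) - 4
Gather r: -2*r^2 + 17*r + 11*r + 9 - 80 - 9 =-2*r^2 + 28*r - 80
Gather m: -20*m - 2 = -20*m - 2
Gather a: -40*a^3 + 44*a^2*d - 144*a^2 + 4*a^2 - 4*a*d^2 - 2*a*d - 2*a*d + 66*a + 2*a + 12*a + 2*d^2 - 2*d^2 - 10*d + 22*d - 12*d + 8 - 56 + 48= -40*a^3 + a^2*(44*d - 140) + a*(-4*d^2 - 4*d + 80)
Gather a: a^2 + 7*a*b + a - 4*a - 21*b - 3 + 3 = a^2 + a*(7*b - 3) - 21*b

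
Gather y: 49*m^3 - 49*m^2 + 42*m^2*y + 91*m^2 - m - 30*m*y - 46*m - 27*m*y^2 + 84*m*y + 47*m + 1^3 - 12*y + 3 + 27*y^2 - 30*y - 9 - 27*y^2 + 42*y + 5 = 49*m^3 + 42*m^2 - 27*m*y^2 + y*(42*m^2 + 54*m)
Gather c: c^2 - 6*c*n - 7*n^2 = c^2 - 6*c*n - 7*n^2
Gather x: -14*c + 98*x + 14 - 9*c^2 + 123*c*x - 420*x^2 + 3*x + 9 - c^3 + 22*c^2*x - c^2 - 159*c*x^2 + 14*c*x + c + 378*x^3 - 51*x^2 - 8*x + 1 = -c^3 - 10*c^2 - 13*c + 378*x^3 + x^2*(-159*c - 471) + x*(22*c^2 + 137*c + 93) + 24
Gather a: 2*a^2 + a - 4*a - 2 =2*a^2 - 3*a - 2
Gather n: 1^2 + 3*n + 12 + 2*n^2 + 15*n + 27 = 2*n^2 + 18*n + 40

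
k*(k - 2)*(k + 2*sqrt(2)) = k^3 - 2*k^2 + 2*sqrt(2)*k^2 - 4*sqrt(2)*k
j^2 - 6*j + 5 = (j - 5)*(j - 1)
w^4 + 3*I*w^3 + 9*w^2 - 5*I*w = w*(w - I)^2*(w + 5*I)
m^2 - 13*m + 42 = (m - 7)*(m - 6)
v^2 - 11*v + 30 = (v - 6)*(v - 5)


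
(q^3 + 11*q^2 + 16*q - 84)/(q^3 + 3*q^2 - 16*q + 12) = (q + 7)/(q - 1)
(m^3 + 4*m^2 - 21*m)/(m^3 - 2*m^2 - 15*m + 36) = m*(m + 7)/(m^2 + m - 12)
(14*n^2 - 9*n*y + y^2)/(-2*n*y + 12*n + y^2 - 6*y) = (-7*n + y)/(y - 6)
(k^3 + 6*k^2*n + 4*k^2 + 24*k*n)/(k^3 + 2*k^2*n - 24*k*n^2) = (k + 4)/(k - 4*n)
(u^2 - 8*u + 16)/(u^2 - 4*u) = (u - 4)/u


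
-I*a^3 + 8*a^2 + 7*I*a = a*(a + 7*I)*(-I*a + 1)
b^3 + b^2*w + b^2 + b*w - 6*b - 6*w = (b - 2)*(b + 3)*(b + w)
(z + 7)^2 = z^2 + 14*z + 49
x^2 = x^2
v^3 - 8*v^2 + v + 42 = (v - 7)*(v - 3)*(v + 2)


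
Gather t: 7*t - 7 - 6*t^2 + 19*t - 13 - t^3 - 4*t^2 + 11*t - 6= -t^3 - 10*t^2 + 37*t - 26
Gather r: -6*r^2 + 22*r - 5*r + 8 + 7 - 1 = -6*r^2 + 17*r + 14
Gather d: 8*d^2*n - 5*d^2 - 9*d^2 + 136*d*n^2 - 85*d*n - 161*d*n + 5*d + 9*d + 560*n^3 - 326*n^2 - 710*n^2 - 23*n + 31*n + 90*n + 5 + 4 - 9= d^2*(8*n - 14) + d*(136*n^2 - 246*n + 14) + 560*n^3 - 1036*n^2 + 98*n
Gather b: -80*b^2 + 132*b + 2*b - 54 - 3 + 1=-80*b^2 + 134*b - 56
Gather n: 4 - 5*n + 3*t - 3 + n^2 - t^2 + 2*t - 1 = n^2 - 5*n - t^2 + 5*t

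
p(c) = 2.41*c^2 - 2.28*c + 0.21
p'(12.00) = 55.56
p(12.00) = 319.89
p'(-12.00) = -60.12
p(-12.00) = 374.61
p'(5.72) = 25.29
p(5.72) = 66.02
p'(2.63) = 10.40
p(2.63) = 10.88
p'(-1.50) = -9.51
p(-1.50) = 9.05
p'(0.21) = -1.27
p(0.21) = -0.16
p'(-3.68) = -20.02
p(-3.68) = 41.24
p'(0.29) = -0.88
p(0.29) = -0.25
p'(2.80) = 11.22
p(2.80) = 12.72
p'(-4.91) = -25.95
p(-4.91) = 69.51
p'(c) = 4.82*c - 2.28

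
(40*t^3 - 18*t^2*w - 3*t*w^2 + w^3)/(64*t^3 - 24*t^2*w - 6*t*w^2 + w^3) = (5*t - w)/(8*t - w)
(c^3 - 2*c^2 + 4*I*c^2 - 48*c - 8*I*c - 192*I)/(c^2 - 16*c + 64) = (c^2 + c*(6 + 4*I) + 24*I)/(c - 8)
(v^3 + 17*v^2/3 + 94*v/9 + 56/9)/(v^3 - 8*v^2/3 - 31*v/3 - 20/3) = (3*v^2 + 13*v + 14)/(3*(v^2 - 4*v - 5))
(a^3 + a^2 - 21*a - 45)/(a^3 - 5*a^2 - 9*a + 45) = (a + 3)/(a - 3)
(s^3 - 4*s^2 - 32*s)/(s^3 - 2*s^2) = (s^2 - 4*s - 32)/(s*(s - 2))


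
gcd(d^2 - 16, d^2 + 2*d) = 1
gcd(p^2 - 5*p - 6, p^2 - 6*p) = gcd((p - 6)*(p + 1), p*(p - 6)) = p - 6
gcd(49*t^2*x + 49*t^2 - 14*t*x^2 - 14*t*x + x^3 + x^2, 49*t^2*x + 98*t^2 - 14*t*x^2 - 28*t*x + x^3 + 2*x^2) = 49*t^2 - 14*t*x + x^2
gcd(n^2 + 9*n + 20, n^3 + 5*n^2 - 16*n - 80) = n^2 + 9*n + 20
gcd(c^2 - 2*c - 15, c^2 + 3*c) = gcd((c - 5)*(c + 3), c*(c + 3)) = c + 3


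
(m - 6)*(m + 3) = m^2 - 3*m - 18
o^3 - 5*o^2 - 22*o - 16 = (o - 8)*(o + 1)*(o + 2)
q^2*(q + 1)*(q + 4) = q^4 + 5*q^3 + 4*q^2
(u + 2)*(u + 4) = u^2 + 6*u + 8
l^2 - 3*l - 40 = (l - 8)*(l + 5)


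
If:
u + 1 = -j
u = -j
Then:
No Solution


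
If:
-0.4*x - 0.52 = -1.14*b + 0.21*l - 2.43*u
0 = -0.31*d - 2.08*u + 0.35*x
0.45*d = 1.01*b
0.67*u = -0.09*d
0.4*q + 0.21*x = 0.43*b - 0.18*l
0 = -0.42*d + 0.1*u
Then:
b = 0.00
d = 0.00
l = -2.48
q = 1.11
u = 0.00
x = 0.00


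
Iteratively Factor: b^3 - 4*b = (b + 2)*(b^2 - 2*b) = b*(b + 2)*(b - 2)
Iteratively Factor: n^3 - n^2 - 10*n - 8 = (n + 2)*(n^2 - 3*n - 4) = (n - 4)*(n + 2)*(n + 1)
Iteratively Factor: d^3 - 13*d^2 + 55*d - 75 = (d - 5)*(d^2 - 8*d + 15) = (d - 5)^2*(d - 3)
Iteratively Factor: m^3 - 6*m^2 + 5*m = (m - 1)*(m^2 - 5*m) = m*(m - 1)*(m - 5)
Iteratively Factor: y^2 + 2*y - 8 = (y - 2)*(y + 4)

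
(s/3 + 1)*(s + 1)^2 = s^3/3 + 5*s^2/3 + 7*s/3 + 1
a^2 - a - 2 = (a - 2)*(a + 1)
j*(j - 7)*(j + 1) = j^3 - 6*j^2 - 7*j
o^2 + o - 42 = (o - 6)*(o + 7)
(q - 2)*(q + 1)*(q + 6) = q^3 + 5*q^2 - 8*q - 12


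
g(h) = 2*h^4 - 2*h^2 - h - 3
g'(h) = 8*h^3 - 4*h - 1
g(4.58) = 830.49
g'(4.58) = 749.26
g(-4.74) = 966.39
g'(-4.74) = -834.01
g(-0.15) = -2.89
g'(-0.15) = -0.43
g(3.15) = 170.92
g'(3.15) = 236.45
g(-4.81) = 1026.10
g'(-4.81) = -872.04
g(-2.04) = 25.35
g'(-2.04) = -60.76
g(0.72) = -4.22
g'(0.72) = -0.89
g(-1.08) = -1.53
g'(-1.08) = -6.76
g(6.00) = 2511.00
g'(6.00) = 1703.00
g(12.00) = 41169.00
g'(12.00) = 13775.00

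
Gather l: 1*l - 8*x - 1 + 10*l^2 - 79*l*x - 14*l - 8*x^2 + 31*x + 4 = 10*l^2 + l*(-79*x - 13) - 8*x^2 + 23*x + 3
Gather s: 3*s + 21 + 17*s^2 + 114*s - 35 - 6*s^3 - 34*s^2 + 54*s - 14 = -6*s^3 - 17*s^2 + 171*s - 28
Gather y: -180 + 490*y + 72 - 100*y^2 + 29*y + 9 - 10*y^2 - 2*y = -110*y^2 + 517*y - 99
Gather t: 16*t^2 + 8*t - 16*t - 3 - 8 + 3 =16*t^2 - 8*t - 8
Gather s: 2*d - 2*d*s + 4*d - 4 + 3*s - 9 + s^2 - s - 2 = 6*d + s^2 + s*(2 - 2*d) - 15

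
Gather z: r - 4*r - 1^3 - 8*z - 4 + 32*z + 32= -3*r + 24*z + 27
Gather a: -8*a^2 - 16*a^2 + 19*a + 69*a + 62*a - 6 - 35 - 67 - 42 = -24*a^2 + 150*a - 150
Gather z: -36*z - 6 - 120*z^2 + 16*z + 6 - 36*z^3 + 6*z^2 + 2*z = -36*z^3 - 114*z^2 - 18*z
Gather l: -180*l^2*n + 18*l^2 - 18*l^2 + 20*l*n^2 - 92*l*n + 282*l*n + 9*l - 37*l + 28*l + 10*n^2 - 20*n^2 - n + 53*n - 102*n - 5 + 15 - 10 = -180*l^2*n + l*(20*n^2 + 190*n) - 10*n^2 - 50*n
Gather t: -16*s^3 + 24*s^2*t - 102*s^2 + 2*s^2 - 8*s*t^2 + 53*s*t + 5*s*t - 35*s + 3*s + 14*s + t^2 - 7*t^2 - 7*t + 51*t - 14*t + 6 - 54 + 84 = -16*s^3 - 100*s^2 - 18*s + t^2*(-8*s - 6) + t*(24*s^2 + 58*s + 30) + 36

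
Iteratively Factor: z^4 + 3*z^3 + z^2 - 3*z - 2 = (z + 1)*(z^3 + 2*z^2 - z - 2) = (z + 1)*(z + 2)*(z^2 - 1) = (z - 1)*(z + 1)*(z + 2)*(z + 1)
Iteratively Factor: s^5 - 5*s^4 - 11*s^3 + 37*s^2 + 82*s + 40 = (s + 2)*(s^4 - 7*s^3 + 3*s^2 + 31*s + 20) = (s + 1)*(s + 2)*(s^3 - 8*s^2 + 11*s + 20) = (s - 5)*(s + 1)*(s + 2)*(s^2 - 3*s - 4) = (s - 5)*(s - 4)*(s + 1)*(s + 2)*(s + 1)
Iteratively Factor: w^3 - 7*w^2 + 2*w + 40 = (w - 5)*(w^2 - 2*w - 8) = (w - 5)*(w - 4)*(w + 2)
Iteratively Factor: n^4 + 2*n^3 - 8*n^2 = (n - 2)*(n^3 + 4*n^2) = n*(n - 2)*(n^2 + 4*n) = n*(n - 2)*(n + 4)*(n)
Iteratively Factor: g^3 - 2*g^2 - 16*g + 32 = (g + 4)*(g^2 - 6*g + 8) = (g - 2)*(g + 4)*(g - 4)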